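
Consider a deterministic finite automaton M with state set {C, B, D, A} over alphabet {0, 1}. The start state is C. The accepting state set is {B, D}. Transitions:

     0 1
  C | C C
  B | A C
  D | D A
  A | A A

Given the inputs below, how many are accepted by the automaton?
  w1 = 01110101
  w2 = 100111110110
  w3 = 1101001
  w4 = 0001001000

w1: C → C → C → C → C → C → C → C → C  → end C, rejected
w2: C → C → C → C → C → C → C → C → C → C → C → C → C  → end C, rejected
w3: C → C → C → C → C → C → C → C  → end C, rejected
w4: C → C → C → C → C → C → C → C → C → C → C  → end C, rejected

0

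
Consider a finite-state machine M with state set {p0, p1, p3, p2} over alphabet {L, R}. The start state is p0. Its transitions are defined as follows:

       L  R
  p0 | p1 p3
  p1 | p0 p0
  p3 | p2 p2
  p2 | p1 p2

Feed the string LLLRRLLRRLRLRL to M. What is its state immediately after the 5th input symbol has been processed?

p0 → p1 → p0 → p1 → p0 → p3
After 5 symbols: p3.

p3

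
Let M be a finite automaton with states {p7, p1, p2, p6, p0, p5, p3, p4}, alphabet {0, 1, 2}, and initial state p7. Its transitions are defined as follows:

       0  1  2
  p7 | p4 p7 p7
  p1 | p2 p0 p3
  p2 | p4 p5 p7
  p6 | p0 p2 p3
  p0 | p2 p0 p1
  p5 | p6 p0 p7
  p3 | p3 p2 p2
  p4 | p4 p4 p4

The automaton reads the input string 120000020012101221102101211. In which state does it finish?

p4

p7 → p7 → p7 → p4 → p4 → p4 → p4 → p4 → p4 → p4 → p4 → p4 → p4 → p4 → p4 → p4 → p4 → p4 → p4 → p4 → p4 → p4 → p4 → p4 → p4 → p4 → p4 → p4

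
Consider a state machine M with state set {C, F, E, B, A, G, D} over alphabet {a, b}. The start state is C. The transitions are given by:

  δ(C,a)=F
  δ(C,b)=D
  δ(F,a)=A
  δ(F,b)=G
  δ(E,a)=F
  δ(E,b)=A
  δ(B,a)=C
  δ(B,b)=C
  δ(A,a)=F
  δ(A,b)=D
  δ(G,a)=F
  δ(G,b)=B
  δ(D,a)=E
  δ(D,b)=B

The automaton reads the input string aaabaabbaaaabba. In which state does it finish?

Trace: C -a-> F -a-> A -a-> F -b-> G -a-> F -a-> A -b-> D -b-> B -a-> C -a-> F -a-> A -a-> F -b-> G -b-> B -a-> C

C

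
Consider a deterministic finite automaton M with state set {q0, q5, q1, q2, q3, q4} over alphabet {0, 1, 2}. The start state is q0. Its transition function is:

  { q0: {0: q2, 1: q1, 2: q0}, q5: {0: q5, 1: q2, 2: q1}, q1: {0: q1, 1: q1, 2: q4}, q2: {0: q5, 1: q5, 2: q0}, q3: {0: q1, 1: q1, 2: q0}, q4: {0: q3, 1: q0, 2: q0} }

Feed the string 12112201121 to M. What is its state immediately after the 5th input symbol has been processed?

q4

Trace: q0 -1-> q1 -2-> q4 -1-> q0 -1-> q1 -2-> q4
After 5 symbols: q4.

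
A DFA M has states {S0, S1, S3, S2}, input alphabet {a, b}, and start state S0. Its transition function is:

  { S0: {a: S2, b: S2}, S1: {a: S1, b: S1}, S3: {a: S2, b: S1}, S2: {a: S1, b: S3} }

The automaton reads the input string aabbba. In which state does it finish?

S0 → S2 → S1 → S1 → S1 → S1 → S1

S1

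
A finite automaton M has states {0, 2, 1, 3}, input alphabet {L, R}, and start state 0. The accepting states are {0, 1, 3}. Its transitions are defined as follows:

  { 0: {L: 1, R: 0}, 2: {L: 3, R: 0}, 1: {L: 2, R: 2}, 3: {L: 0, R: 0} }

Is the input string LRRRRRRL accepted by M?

Yes

start at 0
read 'L': 0 → 1
read 'R': 1 → 2
read 'R': 2 → 0
read 'R': 0 → 0
read 'R': 0 → 0
read 'R': 0 → 0
read 'R': 0 → 0
read 'L': 0 → 1
End state 1 is accepting.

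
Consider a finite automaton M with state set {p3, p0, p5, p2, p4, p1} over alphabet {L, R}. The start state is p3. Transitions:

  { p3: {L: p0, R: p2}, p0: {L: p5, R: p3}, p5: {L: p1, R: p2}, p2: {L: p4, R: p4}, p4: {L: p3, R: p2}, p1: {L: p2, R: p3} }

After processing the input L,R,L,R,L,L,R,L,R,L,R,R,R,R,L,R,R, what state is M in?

p4

Trace: p3 -L-> p0 -R-> p3 -L-> p0 -R-> p3 -L-> p0 -L-> p5 -R-> p2 -L-> p4 -R-> p2 -L-> p4 -R-> p2 -R-> p4 -R-> p2 -R-> p4 -L-> p3 -R-> p2 -R-> p4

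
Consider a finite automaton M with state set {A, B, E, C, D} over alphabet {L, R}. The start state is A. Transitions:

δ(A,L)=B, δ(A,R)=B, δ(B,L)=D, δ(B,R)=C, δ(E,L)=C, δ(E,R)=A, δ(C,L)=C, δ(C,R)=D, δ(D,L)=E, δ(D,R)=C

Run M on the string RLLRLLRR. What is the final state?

Trace: A -R-> B -L-> D -L-> E -R-> A -L-> B -L-> D -R-> C -R-> D

D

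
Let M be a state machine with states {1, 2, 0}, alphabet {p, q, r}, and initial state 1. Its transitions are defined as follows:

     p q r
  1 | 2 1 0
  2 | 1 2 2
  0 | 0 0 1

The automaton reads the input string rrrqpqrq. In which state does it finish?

Trace: 1 -r-> 0 -r-> 1 -r-> 0 -q-> 0 -p-> 0 -q-> 0 -r-> 1 -q-> 1

1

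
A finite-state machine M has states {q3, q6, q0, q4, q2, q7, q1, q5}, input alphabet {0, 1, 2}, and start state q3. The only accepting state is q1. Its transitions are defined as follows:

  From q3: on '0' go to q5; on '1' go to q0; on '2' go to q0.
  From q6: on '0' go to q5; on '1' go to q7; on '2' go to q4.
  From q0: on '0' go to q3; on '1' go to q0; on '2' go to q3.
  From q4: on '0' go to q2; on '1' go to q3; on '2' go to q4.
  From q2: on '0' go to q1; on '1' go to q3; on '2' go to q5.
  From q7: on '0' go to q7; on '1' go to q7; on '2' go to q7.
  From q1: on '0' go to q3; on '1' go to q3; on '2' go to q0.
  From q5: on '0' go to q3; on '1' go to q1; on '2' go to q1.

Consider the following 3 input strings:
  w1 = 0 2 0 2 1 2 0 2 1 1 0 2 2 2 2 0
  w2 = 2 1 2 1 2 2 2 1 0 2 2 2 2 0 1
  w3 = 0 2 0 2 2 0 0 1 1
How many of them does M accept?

1

w1: Trace: q3 -0-> q5 -2-> q1 -0-> q3 -2-> q0 -1-> q0 -2-> q3 -0-> q5 -2-> q1 -1-> q3 -1-> q0 -0-> q3 -2-> q0 -2-> q3 -2-> q0 -2-> q3 -0-> q5  → end q5, rejected
w2: Trace: q3 -2-> q0 -1-> q0 -2-> q3 -1-> q0 -2-> q3 -2-> q0 -2-> q3 -1-> q0 -0-> q3 -2-> q0 -2-> q3 -2-> q0 -2-> q3 -0-> q5 -1-> q1  → end q1, accepted
w3: Trace: q3 -0-> q5 -2-> q1 -0-> q3 -2-> q0 -2-> q3 -0-> q5 -0-> q3 -1-> q0 -1-> q0  → end q0, rejected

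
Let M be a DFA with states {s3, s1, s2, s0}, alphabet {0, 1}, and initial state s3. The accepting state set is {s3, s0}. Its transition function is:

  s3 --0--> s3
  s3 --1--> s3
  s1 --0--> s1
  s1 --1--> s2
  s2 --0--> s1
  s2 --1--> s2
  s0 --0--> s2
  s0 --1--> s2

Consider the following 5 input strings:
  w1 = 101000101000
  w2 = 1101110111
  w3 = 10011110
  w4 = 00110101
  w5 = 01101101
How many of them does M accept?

5

w1: Trace: s3 -1-> s3 -0-> s3 -1-> s3 -0-> s3 -0-> s3 -0-> s3 -1-> s3 -0-> s3 -1-> s3 -0-> s3 -0-> s3 -0-> s3  → end s3, accepted
w2: Trace: s3 -1-> s3 -1-> s3 -0-> s3 -1-> s3 -1-> s3 -1-> s3 -0-> s3 -1-> s3 -1-> s3 -1-> s3  → end s3, accepted
w3: Trace: s3 -1-> s3 -0-> s3 -0-> s3 -1-> s3 -1-> s3 -1-> s3 -1-> s3 -0-> s3  → end s3, accepted
w4: Trace: s3 -0-> s3 -0-> s3 -1-> s3 -1-> s3 -0-> s3 -1-> s3 -0-> s3 -1-> s3  → end s3, accepted
w5: Trace: s3 -0-> s3 -1-> s3 -1-> s3 -0-> s3 -1-> s3 -1-> s3 -0-> s3 -1-> s3  → end s3, accepted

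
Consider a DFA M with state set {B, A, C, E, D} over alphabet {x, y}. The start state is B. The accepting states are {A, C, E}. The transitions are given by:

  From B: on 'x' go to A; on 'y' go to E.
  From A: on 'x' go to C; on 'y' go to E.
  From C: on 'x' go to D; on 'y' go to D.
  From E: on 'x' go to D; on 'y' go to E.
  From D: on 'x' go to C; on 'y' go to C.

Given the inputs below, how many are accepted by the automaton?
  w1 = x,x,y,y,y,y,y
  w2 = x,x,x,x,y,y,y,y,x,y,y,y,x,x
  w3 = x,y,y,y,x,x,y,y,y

w1: Trace: B -x-> A -x-> C -y-> D -y-> C -y-> D -y-> C -y-> D  → end D, rejected
w2: Trace: B -x-> A -x-> C -x-> D -x-> C -y-> D -y-> C -y-> D -y-> C -x-> D -y-> C -y-> D -y-> C -x-> D -x-> C  → end C, accepted
w3: Trace: B -x-> A -y-> E -y-> E -y-> E -x-> D -x-> C -y-> D -y-> C -y-> D  → end D, rejected

1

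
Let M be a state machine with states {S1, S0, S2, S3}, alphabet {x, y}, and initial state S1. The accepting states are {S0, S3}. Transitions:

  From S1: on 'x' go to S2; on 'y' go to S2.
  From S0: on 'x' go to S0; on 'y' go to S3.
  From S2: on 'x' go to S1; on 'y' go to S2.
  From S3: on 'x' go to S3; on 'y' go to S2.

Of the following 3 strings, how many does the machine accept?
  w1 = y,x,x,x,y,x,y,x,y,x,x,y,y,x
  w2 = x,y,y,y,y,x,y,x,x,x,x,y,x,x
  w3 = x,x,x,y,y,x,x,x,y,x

0

w1: Trace: S1 -y-> S2 -x-> S1 -x-> S2 -x-> S1 -y-> S2 -x-> S1 -y-> S2 -x-> S1 -y-> S2 -x-> S1 -x-> S2 -y-> S2 -y-> S2 -x-> S1  → end S1, rejected
w2: Trace: S1 -x-> S2 -y-> S2 -y-> S2 -y-> S2 -y-> S2 -x-> S1 -y-> S2 -x-> S1 -x-> S2 -x-> S1 -x-> S2 -y-> S2 -x-> S1 -x-> S2  → end S2, rejected
w3: Trace: S1 -x-> S2 -x-> S1 -x-> S2 -y-> S2 -y-> S2 -x-> S1 -x-> S2 -x-> S1 -y-> S2 -x-> S1  → end S1, rejected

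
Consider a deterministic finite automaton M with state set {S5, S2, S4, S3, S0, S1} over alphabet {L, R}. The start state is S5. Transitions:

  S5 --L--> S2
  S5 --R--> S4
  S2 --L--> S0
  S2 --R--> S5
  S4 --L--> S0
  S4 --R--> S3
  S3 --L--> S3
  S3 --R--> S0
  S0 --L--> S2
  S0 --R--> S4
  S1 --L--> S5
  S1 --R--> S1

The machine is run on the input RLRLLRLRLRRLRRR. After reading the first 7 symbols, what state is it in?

start at S5
read 'R': S5 → S4
read 'L': S4 → S0
read 'R': S0 → S4
read 'L': S4 → S0
read 'L': S0 → S2
read 'R': S2 → S5
read 'L': S5 → S2
After 7 symbols: S2.

S2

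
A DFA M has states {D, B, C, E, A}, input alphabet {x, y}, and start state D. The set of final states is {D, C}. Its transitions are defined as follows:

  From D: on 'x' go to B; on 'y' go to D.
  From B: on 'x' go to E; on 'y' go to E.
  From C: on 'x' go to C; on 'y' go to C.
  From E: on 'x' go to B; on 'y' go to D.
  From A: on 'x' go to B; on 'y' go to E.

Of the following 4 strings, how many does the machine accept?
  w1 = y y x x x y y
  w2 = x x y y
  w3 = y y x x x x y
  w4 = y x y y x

3

w1: Trace: D -y-> D -y-> D -x-> B -x-> E -x-> B -y-> E -y-> D  → end D, accepted
w2: Trace: D -x-> B -x-> E -y-> D -y-> D  → end D, accepted
w3: Trace: D -y-> D -y-> D -x-> B -x-> E -x-> B -x-> E -y-> D  → end D, accepted
w4: Trace: D -y-> D -x-> B -y-> E -y-> D -x-> B  → end B, rejected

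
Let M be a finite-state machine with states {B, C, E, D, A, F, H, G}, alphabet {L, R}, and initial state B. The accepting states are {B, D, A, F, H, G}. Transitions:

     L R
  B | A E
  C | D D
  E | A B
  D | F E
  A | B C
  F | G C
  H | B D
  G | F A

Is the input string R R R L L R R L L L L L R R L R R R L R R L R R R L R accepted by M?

start at B
read 'R': B → E
read 'R': E → B
read 'R': B → E
read 'L': E → A
read 'L': A → B
read 'R': B → E
read 'R': E → B
read 'L': B → A
read 'L': A → B
read 'L': B → A
read 'L': A → B
read 'L': B → A
read 'R': A → C
read 'R': C → D
read 'L': D → F
read 'R': F → C
read 'R': C → D
read 'R': D → E
read 'L': E → A
read 'R': A → C
read 'R': C → D
read 'L': D → F
read 'R': F → C
read 'R': C → D
read 'R': D → E
read 'L': E → A
read 'R': A → C
End state C is not accepting.

No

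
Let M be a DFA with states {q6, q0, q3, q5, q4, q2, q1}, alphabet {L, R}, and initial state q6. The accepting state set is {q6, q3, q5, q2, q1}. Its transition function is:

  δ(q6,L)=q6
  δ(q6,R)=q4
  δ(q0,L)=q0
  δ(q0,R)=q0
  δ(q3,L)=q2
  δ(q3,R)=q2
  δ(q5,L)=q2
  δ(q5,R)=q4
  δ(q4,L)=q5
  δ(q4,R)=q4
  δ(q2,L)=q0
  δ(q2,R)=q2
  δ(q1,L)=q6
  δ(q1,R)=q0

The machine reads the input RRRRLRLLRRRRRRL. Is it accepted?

start at q6
read 'R': q6 → q4
read 'R': q4 → q4
read 'R': q4 → q4
read 'R': q4 → q4
read 'L': q4 → q5
read 'R': q5 → q4
read 'L': q4 → q5
read 'L': q5 → q2
read 'R': q2 → q2
read 'R': q2 → q2
read 'R': q2 → q2
read 'R': q2 → q2
read 'R': q2 → q2
read 'R': q2 → q2
read 'L': q2 → q0
End state q0 is not accepting.

No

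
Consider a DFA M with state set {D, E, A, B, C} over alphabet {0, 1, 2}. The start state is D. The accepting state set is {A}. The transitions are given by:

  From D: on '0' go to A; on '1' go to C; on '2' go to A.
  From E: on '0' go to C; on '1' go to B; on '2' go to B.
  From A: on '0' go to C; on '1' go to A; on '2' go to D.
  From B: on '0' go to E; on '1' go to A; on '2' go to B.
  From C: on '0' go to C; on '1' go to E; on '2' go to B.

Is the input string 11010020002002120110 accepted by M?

Trace: D -1-> C -1-> E -0-> C -1-> E -0-> C -0-> C -2-> B -0-> E -0-> C -0-> C -2-> B -0-> E -0-> C -2-> B -1-> A -2-> D -0-> A -1-> A -1-> A -0-> C
End state C is not accepting.

No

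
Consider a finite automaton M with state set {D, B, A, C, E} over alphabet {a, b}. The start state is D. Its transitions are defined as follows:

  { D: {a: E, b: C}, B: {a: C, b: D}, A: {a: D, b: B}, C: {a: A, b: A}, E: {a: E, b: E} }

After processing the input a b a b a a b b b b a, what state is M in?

start at D
read 'a': D → E
read 'b': E → E
read 'a': E → E
read 'b': E → E
read 'a': E → E
read 'a': E → E
read 'b': E → E
read 'b': E → E
read 'b': E → E
read 'b': E → E
read 'a': E → E

E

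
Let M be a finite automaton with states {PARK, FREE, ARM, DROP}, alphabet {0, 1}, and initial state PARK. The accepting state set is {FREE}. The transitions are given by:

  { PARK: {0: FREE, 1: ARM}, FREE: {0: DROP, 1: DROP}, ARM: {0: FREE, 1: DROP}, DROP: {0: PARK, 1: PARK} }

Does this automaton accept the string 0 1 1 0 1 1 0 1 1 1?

start at PARK
read '0': PARK → FREE
read '1': FREE → DROP
read '1': DROP → PARK
read '0': PARK → FREE
read '1': FREE → DROP
read '1': DROP → PARK
read '0': PARK → FREE
read '1': FREE → DROP
read '1': DROP → PARK
read '1': PARK → ARM
End state ARM is not accepting.

No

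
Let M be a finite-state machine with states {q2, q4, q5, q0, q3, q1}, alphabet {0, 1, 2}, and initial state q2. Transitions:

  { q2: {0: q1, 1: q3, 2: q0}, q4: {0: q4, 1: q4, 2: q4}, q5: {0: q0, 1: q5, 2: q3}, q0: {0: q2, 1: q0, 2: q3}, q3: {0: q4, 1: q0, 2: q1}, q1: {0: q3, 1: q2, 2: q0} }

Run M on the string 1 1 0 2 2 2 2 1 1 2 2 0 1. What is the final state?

q0

start at q2
read '1': q2 → q3
read '1': q3 → q0
read '0': q0 → q2
read '2': q2 → q0
read '2': q0 → q3
read '2': q3 → q1
read '2': q1 → q0
read '1': q0 → q0
read '1': q0 → q0
read '2': q0 → q3
read '2': q3 → q1
read '0': q1 → q3
read '1': q3 → q0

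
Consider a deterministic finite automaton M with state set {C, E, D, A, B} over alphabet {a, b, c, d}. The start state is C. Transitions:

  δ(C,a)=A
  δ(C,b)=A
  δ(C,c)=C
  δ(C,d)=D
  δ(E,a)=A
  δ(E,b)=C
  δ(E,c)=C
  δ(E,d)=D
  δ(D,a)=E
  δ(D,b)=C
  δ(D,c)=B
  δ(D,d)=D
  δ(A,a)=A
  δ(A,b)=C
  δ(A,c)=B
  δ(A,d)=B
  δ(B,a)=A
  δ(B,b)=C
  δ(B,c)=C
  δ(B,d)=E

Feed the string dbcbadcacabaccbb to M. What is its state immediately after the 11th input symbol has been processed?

Trace: C -d-> D -b-> C -c-> C -b-> A -a-> A -d-> B -c-> C -a-> A -c-> B -a-> A -b-> C
After 11 symbols: C.

C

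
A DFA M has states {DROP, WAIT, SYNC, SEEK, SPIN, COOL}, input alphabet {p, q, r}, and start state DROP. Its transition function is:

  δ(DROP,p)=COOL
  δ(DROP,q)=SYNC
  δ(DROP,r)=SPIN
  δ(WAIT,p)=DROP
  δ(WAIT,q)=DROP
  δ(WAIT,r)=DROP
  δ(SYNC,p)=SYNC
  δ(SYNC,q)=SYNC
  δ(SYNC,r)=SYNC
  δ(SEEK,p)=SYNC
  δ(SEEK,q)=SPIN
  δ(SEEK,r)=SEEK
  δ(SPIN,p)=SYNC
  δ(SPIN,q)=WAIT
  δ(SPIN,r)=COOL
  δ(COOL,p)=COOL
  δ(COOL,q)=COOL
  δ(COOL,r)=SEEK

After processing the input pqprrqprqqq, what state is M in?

SYNC

DROP → COOL → COOL → COOL → SEEK → SEEK → SPIN → SYNC → SYNC → SYNC → SYNC → SYNC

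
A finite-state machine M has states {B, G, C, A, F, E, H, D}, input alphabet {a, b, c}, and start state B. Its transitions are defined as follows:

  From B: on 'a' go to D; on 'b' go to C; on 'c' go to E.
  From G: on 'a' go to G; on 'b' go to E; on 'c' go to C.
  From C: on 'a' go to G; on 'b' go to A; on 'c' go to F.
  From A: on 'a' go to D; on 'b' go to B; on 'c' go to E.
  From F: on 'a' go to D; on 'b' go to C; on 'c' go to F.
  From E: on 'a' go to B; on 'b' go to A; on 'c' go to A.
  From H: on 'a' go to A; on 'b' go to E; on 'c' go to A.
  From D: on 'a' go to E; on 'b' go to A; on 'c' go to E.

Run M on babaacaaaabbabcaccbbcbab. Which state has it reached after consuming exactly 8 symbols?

Trace: B -b-> C -a-> G -b-> E -a-> B -a-> D -c-> E -a-> B -a-> D
After 8 symbols: D.

D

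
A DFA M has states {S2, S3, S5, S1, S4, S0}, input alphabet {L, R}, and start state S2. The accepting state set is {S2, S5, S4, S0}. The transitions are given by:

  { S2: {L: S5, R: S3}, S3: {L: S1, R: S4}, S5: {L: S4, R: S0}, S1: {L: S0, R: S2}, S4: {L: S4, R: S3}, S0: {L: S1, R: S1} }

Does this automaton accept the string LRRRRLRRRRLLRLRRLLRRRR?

Yes

start at S2
read 'L': S2 → S5
read 'R': S5 → S0
read 'R': S0 → S1
read 'R': S1 → S2
read 'R': S2 → S3
read 'L': S3 → S1
read 'R': S1 → S2
read 'R': S2 → S3
read 'R': S3 → S4
read 'R': S4 → S3
read 'L': S3 → S1
read 'L': S1 → S0
read 'R': S0 → S1
read 'L': S1 → S0
read 'R': S0 → S1
read 'R': S1 → S2
read 'L': S2 → S5
read 'L': S5 → S4
read 'R': S4 → S3
read 'R': S3 → S4
read 'R': S4 → S3
read 'R': S3 → S4
End state S4 is accepting.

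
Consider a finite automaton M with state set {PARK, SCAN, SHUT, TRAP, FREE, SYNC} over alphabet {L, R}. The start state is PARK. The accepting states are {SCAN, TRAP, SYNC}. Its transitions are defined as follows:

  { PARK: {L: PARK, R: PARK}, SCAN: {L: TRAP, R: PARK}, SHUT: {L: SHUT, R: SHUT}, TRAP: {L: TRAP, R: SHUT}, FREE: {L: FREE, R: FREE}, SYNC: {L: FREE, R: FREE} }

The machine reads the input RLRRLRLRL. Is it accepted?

PARK → PARK → PARK → PARK → PARK → PARK → PARK → PARK → PARK → PARK
End state PARK is not accepting.

No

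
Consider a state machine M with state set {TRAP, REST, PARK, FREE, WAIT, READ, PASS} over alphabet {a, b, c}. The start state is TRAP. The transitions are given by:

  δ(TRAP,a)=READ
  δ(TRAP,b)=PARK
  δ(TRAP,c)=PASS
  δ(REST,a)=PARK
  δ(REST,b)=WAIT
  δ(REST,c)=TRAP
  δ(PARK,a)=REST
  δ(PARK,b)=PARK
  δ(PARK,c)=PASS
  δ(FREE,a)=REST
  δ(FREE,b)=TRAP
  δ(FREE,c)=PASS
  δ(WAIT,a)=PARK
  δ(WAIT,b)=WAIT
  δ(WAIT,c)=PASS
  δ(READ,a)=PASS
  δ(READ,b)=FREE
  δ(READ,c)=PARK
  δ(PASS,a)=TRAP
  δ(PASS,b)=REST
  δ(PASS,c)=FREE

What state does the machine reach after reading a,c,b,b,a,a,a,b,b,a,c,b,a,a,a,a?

start at TRAP
read 'a': TRAP → READ
read 'c': READ → PARK
read 'b': PARK → PARK
read 'b': PARK → PARK
read 'a': PARK → REST
read 'a': REST → PARK
read 'a': PARK → REST
read 'b': REST → WAIT
read 'b': WAIT → WAIT
read 'a': WAIT → PARK
read 'c': PARK → PASS
read 'b': PASS → REST
read 'a': REST → PARK
read 'a': PARK → REST
read 'a': REST → PARK
read 'a': PARK → REST

REST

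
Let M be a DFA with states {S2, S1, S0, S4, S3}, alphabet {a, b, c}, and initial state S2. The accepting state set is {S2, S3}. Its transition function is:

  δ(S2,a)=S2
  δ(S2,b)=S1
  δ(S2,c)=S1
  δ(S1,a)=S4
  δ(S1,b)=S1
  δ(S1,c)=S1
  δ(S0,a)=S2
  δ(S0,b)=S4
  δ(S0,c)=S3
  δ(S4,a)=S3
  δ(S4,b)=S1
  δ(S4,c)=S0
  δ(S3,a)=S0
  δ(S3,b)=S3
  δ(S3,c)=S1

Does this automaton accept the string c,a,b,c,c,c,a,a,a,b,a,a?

No

S2 → S1 → S4 → S1 → S1 → S1 → S1 → S4 → S3 → S0 → S4 → S3 → S0
End state S0 is not accepting.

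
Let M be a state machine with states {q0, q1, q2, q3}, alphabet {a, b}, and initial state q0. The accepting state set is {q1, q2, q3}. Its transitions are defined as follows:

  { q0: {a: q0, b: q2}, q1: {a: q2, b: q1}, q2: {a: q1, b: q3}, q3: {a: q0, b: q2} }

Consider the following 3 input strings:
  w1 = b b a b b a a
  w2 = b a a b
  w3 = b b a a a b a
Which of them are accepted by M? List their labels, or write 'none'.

w2, w3

w1:
  start at q0
  read 'b': q0 → q2
  read 'b': q2 → q3
  read 'a': q3 → q0
  read 'b': q0 → q2
  read 'b': q2 → q3
  read 'a': q3 → q0
  read 'a': q0 → q0
  end q0, rejected
w2:
  start at q0
  read 'b': q0 → q2
  read 'a': q2 → q1
  read 'a': q1 → q2
  read 'b': q2 → q3
  end q3, accepted
w3:
  start at q0
  read 'b': q0 → q2
  read 'b': q2 → q3
  read 'a': q3 → q0
  read 'a': q0 → q0
  read 'a': q0 → q0
  read 'b': q0 → q2
  read 'a': q2 → q1
  end q1, accepted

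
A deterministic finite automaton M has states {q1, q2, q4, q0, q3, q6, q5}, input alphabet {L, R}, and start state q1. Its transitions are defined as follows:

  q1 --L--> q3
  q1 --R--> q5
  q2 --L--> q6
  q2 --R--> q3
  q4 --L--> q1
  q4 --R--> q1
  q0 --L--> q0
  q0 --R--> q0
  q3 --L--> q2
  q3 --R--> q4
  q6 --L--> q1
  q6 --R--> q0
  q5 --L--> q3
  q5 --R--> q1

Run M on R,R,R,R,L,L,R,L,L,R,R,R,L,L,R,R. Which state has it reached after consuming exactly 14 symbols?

q0

q1 → q5 → q1 → q5 → q1 → q3 → q2 → q3 → q2 → q6 → q0 → q0 → q0 → q0 → q0
After 14 symbols: q0.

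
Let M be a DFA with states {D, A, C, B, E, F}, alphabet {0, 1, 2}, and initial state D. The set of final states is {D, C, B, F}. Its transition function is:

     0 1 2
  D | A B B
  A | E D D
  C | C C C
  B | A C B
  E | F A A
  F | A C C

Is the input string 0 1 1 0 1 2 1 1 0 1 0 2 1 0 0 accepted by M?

Yes

D → A → D → B → A → D → B → C → C → C → C → C → C → C → C → C
End state C is accepting.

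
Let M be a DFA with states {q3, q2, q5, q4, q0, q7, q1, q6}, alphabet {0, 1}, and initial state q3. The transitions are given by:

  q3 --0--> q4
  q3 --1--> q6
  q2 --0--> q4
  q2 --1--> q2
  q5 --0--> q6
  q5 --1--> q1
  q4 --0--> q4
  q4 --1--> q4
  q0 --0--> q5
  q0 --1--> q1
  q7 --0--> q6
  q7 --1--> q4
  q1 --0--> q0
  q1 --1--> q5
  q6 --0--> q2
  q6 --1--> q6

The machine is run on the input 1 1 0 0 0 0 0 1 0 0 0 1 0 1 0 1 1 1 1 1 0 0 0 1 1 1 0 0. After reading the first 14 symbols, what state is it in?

q4

Trace: q3 -1-> q6 -1-> q6 -0-> q2 -0-> q4 -0-> q4 -0-> q4 -0-> q4 -1-> q4 -0-> q4 -0-> q4 -0-> q4 -1-> q4 -0-> q4 -1-> q4
After 14 symbols: q4.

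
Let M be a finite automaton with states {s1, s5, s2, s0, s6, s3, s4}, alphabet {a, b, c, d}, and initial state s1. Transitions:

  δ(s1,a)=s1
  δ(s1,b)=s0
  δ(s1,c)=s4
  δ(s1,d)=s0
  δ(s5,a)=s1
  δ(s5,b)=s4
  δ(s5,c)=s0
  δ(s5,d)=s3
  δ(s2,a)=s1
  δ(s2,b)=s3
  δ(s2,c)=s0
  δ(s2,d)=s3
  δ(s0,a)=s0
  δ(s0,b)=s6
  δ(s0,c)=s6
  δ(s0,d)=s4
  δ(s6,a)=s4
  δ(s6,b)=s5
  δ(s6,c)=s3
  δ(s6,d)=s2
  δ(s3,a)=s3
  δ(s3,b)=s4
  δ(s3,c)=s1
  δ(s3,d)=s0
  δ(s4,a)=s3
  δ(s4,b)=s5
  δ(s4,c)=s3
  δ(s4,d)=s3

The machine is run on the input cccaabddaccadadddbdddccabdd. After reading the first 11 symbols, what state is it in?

s1 → s4 → s3 → s1 → s1 → s1 → s0 → s4 → s3 → s3 → s1 → s4
After 11 symbols: s4.

s4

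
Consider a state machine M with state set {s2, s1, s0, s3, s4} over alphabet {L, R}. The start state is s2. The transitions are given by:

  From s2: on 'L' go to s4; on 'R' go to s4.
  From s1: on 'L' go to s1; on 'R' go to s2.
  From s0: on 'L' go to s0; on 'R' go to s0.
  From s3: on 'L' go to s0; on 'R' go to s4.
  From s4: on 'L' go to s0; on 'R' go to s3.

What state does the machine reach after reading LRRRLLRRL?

s0

s2 → s4 → s3 → s4 → s3 → s0 → s0 → s0 → s0 → s0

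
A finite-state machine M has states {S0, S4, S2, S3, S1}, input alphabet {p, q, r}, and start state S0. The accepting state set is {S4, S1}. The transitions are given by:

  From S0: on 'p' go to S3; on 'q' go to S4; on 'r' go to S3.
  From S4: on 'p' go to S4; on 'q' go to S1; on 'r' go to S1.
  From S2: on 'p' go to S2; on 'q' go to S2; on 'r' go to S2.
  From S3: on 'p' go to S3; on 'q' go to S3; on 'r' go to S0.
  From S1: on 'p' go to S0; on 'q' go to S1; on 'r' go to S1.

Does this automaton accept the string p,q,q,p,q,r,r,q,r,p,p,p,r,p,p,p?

start at S0
read 'p': S0 → S3
read 'q': S3 → S3
read 'q': S3 → S3
read 'p': S3 → S3
read 'q': S3 → S3
read 'r': S3 → S0
read 'r': S0 → S3
read 'q': S3 → S3
read 'r': S3 → S0
read 'p': S0 → S3
read 'p': S3 → S3
read 'p': S3 → S3
read 'r': S3 → S0
read 'p': S0 → S3
read 'p': S3 → S3
read 'p': S3 → S3
End state S3 is not accepting.

No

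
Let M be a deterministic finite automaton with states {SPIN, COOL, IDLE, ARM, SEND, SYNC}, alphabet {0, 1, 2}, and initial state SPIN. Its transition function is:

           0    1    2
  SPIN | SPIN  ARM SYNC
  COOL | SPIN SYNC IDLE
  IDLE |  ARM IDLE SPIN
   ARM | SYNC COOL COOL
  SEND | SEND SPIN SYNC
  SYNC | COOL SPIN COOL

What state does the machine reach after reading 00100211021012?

COOL

SPIN → SPIN → SPIN → ARM → SYNC → COOL → IDLE → IDLE → IDLE → ARM → COOL → SYNC → COOL → SYNC → COOL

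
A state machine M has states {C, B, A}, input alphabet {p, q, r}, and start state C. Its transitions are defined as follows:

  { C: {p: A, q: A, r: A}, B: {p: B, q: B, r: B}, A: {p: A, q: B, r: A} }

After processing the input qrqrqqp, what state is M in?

B

Trace: C -q-> A -r-> A -q-> B -r-> B -q-> B -q-> B -p-> B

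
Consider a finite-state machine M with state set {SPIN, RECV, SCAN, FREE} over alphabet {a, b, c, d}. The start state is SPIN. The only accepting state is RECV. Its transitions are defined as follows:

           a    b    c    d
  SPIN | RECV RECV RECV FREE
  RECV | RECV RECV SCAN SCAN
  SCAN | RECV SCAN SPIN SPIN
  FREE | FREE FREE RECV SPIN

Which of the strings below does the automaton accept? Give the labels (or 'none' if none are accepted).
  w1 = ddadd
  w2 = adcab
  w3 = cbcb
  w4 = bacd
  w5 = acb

w2

w1: SPIN → FREE → SPIN → RECV → SCAN → SPIN  → end SPIN, rejected
w2: SPIN → RECV → SCAN → SPIN → RECV → RECV  → end RECV, accepted
w3: SPIN → RECV → RECV → SCAN → SCAN  → end SCAN, rejected
w4: SPIN → RECV → RECV → SCAN → SPIN  → end SPIN, rejected
w5: SPIN → RECV → SCAN → SCAN  → end SCAN, rejected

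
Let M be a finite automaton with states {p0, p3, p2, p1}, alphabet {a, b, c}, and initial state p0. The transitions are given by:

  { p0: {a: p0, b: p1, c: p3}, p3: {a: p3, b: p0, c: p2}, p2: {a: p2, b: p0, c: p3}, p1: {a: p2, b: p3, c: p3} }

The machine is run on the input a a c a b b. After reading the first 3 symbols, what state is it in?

start at p0
read 'a': p0 → p0
read 'a': p0 → p0
read 'c': p0 → p3
After 3 symbols: p3.

p3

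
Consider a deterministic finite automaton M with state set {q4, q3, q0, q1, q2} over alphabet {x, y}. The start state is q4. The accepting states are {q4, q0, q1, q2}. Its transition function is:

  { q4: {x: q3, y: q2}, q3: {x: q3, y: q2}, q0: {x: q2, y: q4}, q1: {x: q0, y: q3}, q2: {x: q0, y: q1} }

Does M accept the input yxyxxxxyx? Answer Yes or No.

q4 → q2 → q0 → q4 → q3 → q3 → q3 → q3 → q2 → q0
End state q0 is accepting.

Yes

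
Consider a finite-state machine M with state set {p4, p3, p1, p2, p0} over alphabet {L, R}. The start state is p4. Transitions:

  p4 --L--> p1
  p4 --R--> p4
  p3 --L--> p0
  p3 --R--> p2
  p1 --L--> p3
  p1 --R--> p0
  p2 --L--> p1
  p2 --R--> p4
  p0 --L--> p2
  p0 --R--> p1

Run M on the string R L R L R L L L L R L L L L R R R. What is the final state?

start at p4
read 'R': p4 → p4
read 'L': p4 → p1
read 'R': p1 → p0
read 'L': p0 → p2
read 'R': p2 → p4
read 'L': p4 → p1
read 'L': p1 → p3
read 'L': p3 → p0
read 'L': p0 → p2
read 'R': p2 → p4
read 'L': p4 → p1
read 'L': p1 → p3
read 'L': p3 → p0
read 'L': p0 → p2
read 'R': p2 → p4
read 'R': p4 → p4
read 'R': p4 → p4

p4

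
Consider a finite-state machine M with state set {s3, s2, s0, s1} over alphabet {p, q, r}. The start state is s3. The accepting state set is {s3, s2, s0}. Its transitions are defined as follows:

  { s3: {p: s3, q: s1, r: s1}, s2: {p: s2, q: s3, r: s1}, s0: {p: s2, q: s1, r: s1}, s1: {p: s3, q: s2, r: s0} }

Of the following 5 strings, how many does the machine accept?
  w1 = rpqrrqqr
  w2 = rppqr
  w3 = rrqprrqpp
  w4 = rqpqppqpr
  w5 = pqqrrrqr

w1: s3 → s1 → s3 → s1 → s0 → s1 → s2 → s3 → s1  → end s1, rejected
w2: s3 → s1 → s3 → s3 → s1 → s0  → end s0, accepted
w3: s3 → s1 → s0 → s1 → s3 → s1 → s0 → s1 → s3 → s3  → end s3, accepted
w4: s3 → s1 → s2 → s2 → s3 → s3 → s3 → s1 → s3 → s1  → end s1, rejected
w5: s3 → s3 → s1 → s2 → s1 → s0 → s1 → s2 → s1  → end s1, rejected

2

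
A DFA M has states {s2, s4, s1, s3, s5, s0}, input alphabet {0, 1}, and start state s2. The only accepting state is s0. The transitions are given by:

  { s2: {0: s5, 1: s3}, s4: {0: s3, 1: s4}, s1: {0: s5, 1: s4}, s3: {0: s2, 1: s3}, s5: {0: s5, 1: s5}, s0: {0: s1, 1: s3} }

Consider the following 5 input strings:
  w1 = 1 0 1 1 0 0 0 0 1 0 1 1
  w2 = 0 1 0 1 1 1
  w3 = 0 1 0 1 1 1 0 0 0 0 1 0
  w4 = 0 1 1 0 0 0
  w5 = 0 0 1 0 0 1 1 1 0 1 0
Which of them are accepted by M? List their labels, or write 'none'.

none

w1: s2 → s3 → s2 → s3 → s3 → s2 → s5 → s5 → s5 → s5 → s5 → s5 → s5  → end s5, rejected
w2: s2 → s5 → s5 → s5 → s5 → s5 → s5  → end s5, rejected
w3: s2 → s5 → s5 → s5 → s5 → s5 → s5 → s5 → s5 → s5 → s5 → s5 → s5  → end s5, rejected
w4: s2 → s5 → s5 → s5 → s5 → s5 → s5  → end s5, rejected
w5: s2 → s5 → s5 → s5 → s5 → s5 → s5 → s5 → s5 → s5 → s5 → s5  → end s5, rejected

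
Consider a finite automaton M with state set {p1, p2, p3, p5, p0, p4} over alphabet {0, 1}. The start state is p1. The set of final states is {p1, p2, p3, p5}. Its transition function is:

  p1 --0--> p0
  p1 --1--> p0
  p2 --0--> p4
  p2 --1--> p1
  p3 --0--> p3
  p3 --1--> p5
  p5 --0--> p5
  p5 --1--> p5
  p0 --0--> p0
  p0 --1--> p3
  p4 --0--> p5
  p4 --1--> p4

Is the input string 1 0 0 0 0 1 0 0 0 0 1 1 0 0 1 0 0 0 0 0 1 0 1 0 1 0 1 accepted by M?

Trace: p1 -1-> p0 -0-> p0 -0-> p0 -0-> p0 -0-> p0 -1-> p3 -0-> p3 -0-> p3 -0-> p3 -0-> p3 -1-> p5 -1-> p5 -0-> p5 -0-> p5 -1-> p5 -0-> p5 -0-> p5 -0-> p5 -0-> p5 -0-> p5 -1-> p5 -0-> p5 -1-> p5 -0-> p5 -1-> p5 -0-> p5 -1-> p5
End state p5 is accepting.

Yes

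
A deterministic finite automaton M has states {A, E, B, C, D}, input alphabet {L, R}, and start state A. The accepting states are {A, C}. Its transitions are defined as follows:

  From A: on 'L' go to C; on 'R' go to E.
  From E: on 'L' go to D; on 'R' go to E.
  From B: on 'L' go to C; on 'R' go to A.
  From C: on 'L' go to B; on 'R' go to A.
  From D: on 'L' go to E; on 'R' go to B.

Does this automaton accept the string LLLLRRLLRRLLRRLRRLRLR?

Yes

A → C → B → C → B → A → E → D → E → E → E → D → E → E → E → D → B → A → C → A → C → A
End state A is accepting.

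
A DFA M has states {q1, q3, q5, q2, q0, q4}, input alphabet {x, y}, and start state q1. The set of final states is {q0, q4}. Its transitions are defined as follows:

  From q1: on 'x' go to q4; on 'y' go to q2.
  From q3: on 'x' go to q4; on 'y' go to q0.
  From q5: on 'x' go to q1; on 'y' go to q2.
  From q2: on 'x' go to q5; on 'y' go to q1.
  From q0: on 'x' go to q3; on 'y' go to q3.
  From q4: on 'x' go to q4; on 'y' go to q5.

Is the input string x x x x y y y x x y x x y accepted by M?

q1 → q4 → q4 → q4 → q4 → q5 → q2 → q1 → q4 → q4 → q5 → q1 → q4 → q5
End state q5 is not accepting.

No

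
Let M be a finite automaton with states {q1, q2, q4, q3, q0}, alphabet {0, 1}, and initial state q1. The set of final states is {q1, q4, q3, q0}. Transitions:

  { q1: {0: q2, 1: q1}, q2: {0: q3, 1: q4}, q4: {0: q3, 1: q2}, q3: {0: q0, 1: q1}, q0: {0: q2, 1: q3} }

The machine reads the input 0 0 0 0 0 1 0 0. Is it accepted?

start at q1
read '0': q1 → q2
read '0': q2 → q3
read '0': q3 → q0
read '0': q0 → q2
read '0': q2 → q3
read '1': q3 → q1
read '0': q1 → q2
read '0': q2 → q3
End state q3 is accepting.

Yes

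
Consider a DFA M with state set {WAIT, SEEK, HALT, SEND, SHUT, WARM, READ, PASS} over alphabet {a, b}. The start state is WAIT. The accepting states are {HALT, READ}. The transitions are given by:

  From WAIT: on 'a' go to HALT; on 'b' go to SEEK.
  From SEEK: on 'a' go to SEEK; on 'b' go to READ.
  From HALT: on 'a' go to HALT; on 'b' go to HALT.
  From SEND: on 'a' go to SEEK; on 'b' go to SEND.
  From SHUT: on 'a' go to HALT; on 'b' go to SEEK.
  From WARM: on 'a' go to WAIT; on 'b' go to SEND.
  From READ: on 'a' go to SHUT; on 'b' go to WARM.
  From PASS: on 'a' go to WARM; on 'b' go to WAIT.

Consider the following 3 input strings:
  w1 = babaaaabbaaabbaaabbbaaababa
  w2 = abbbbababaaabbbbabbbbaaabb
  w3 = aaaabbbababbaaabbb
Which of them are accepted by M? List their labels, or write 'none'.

w1, w2, w3

w1: Trace: WAIT -b-> SEEK -a-> SEEK -b-> READ -a-> SHUT -a-> HALT -a-> HALT -a-> HALT -b-> HALT -b-> HALT -a-> HALT -a-> HALT -a-> HALT -b-> HALT -b-> HALT -a-> HALT -a-> HALT -a-> HALT -b-> HALT -b-> HALT -b-> HALT -a-> HALT -a-> HALT -a-> HALT -b-> HALT -a-> HALT -b-> HALT -a-> HALT  → end HALT, accepted
w2: Trace: WAIT -a-> HALT -b-> HALT -b-> HALT -b-> HALT -b-> HALT -a-> HALT -b-> HALT -a-> HALT -b-> HALT -a-> HALT -a-> HALT -a-> HALT -b-> HALT -b-> HALT -b-> HALT -b-> HALT -a-> HALT -b-> HALT -b-> HALT -b-> HALT -b-> HALT -a-> HALT -a-> HALT -a-> HALT -b-> HALT -b-> HALT  → end HALT, accepted
w3: Trace: WAIT -a-> HALT -a-> HALT -a-> HALT -a-> HALT -b-> HALT -b-> HALT -b-> HALT -a-> HALT -b-> HALT -a-> HALT -b-> HALT -b-> HALT -a-> HALT -a-> HALT -a-> HALT -b-> HALT -b-> HALT -b-> HALT  → end HALT, accepted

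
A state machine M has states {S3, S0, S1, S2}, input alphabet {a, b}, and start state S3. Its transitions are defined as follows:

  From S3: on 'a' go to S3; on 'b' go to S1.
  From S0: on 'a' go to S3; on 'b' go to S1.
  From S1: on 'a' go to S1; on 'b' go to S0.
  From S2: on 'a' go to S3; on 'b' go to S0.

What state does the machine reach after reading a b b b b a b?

S3 → S3 → S1 → S0 → S1 → S0 → S3 → S1

S1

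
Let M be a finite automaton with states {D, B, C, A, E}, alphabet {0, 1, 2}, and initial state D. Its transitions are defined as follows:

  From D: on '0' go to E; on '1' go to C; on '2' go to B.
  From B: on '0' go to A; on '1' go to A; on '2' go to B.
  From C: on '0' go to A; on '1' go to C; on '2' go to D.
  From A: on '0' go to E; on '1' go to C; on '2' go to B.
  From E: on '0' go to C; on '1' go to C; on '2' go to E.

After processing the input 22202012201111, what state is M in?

Trace: D -2-> B -2-> B -2-> B -0-> A -2-> B -0-> A -1-> C -2-> D -2-> B -0-> A -1-> C -1-> C -1-> C -1-> C

C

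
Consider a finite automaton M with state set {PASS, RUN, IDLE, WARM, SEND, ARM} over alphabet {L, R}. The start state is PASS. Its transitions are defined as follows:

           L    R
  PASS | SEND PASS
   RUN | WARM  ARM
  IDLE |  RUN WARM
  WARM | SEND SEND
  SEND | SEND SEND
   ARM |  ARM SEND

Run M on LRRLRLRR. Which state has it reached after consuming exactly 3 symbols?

SEND

start at PASS
read 'L': PASS → SEND
read 'R': SEND → SEND
read 'R': SEND → SEND
After 3 symbols: SEND.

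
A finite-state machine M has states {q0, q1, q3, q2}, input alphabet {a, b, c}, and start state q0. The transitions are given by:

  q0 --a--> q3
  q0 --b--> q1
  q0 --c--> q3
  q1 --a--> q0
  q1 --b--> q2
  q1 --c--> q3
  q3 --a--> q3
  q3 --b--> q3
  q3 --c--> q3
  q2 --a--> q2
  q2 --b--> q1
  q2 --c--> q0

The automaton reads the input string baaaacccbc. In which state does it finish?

q0 → q1 → q0 → q3 → q3 → q3 → q3 → q3 → q3 → q3 → q3

q3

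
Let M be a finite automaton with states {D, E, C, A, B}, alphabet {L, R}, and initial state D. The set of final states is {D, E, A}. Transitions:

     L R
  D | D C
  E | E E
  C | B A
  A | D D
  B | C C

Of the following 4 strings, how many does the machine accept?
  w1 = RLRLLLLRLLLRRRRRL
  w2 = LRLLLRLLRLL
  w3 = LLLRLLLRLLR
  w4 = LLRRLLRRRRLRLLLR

3

w1: Trace: D -R-> C -L-> B -R-> C -L-> B -L-> C -L-> B -L-> C -R-> A -L-> D -L-> D -L-> D -R-> C -R-> A -R-> D -R-> C -R-> A -L-> D  → end D, accepted
w2: Trace: D -L-> D -R-> C -L-> B -L-> C -L-> B -R-> C -L-> B -L-> C -R-> A -L-> D -L-> D  → end D, accepted
w3: Trace: D -L-> D -L-> D -L-> D -R-> C -L-> B -L-> C -L-> B -R-> C -L-> B -L-> C -R-> A  → end A, accepted
w4: Trace: D -L-> D -L-> D -R-> C -R-> A -L-> D -L-> D -R-> C -R-> A -R-> D -R-> C -L-> B -R-> C -L-> B -L-> C -L-> B -R-> C  → end C, rejected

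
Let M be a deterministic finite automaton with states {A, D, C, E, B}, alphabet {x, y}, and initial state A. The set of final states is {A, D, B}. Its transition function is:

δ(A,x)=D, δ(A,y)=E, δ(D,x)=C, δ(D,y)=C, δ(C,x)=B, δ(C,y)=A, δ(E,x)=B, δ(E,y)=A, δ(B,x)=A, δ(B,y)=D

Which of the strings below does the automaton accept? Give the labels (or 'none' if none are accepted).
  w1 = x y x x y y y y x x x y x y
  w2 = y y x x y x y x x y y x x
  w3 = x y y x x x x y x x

w1: Trace: A -x-> D -y-> C -x-> B -x-> A -y-> E -y-> A -y-> E -y-> A -x-> D -x-> C -x-> B -y-> D -x-> C -y-> A  → end A, accepted
w2: Trace: A -y-> E -y-> A -x-> D -x-> C -y-> A -x-> D -y-> C -x-> B -x-> A -y-> E -y-> A -x-> D -x-> C  → end C, rejected
w3: Trace: A -x-> D -y-> C -y-> A -x-> D -x-> C -x-> B -x-> A -y-> E -x-> B -x-> A  → end A, accepted

w1, w3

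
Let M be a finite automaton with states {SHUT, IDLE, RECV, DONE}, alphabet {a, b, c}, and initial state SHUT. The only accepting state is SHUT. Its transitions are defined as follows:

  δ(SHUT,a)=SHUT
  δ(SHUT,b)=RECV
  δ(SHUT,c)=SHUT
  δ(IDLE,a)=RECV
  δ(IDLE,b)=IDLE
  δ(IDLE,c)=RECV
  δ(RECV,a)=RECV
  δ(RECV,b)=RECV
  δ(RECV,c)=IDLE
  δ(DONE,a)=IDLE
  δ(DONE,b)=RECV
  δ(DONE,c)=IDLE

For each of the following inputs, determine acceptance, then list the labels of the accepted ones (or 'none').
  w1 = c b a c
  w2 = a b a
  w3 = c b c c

w1: SHUT → SHUT → RECV → RECV → IDLE  → end IDLE, rejected
w2: SHUT → SHUT → RECV → RECV  → end RECV, rejected
w3: SHUT → SHUT → RECV → IDLE → RECV  → end RECV, rejected

none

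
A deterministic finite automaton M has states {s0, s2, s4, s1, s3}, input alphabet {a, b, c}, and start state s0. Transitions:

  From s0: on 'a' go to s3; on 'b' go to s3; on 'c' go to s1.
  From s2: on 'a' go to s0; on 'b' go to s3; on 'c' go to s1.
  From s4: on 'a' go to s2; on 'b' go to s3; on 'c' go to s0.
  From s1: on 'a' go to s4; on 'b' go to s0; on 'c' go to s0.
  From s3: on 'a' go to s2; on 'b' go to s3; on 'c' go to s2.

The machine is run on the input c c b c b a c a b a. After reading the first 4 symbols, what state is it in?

start at s0
read 'c': s0 → s1
read 'c': s1 → s0
read 'b': s0 → s3
read 'c': s3 → s2
After 4 symbols: s2.

s2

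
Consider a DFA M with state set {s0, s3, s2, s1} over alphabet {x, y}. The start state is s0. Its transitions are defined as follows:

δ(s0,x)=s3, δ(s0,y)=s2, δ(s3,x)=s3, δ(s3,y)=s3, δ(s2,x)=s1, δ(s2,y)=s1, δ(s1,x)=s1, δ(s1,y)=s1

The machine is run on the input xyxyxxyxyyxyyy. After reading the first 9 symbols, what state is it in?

s3

s0 → s3 → s3 → s3 → s3 → s3 → s3 → s3 → s3 → s3
After 9 symbols: s3.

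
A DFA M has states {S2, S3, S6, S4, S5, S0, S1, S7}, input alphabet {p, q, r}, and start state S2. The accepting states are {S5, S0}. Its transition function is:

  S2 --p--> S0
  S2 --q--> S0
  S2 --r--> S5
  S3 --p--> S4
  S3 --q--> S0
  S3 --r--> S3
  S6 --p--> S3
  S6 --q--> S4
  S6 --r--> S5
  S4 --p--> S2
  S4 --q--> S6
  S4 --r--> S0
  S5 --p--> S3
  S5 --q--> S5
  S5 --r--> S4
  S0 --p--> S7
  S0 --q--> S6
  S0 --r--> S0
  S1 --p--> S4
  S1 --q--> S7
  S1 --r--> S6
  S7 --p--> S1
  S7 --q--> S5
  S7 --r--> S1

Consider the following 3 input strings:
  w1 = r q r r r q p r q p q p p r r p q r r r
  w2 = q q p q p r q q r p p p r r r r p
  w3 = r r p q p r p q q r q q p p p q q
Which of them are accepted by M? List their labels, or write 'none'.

w1:
  start at S2
  read 'r': S2 → S5
  read 'q': S5 → S5
  read 'r': S5 → S4
  read 'r': S4 → S0
  read 'r': S0 → S0
  read 'q': S0 → S6
  read 'p': S6 → S3
  read 'r': S3 → S3
  read 'q': S3 → S0
  read 'p': S0 → S7
  read 'q': S7 → S5
  read 'p': S5 → S3
  read 'p': S3 → S4
  read 'r': S4 → S0
  read 'r': S0 → S0
  read 'p': S0 → S7
  read 'q': S7 → S5
  read 'r': S5 → S4
  read 'r': S4 → S0
  read 'r': S0 → S0
  end S0, accepted
w2:
  start at S2
  read 'q': S2 → S0
  read 'q': S0 → S6
  read 'p': S6 → S3
  read 'q': S3 → S0
  read 'p': S0 → S7
  read 'r': S7 → S1
  read 'q': S1 → S7
  read 'q': S7 → S5
  read 'r': S5 → S4
  read 'p': S4 → S2
  read 'p': S2 → S0
  read 'p': S0 → S7
  read 'r': S7 → S1
  read 'r': S1 → S6
  read 'r': S6 → S5
  read 'r': S5 → S4
  read 'p': S4 → S2
  end S2, rejected
w3:
  start at S2
  read 'r': S2 → S5
  read 'r': S5 → S4
  read 'p': S4 → S2
  read 'q': S2 → S0
  read 'p': S0 → S7
  read 'r': S7 → S1
  read 'p': S1 → S4
  read 'q': S4 → S6
  read 'q': S6 → S4
  read 'r': S4 → S0
  read 'q': S0 → S6
  read 'q': S6 → S4
  read 'p': S4 → S2
  read 'p': S2 → S0
  read 'p': S0 → S7
  read 'q': S7 → S5
  read 'q': S5 → S5
  end S5, accepted

w1, w3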